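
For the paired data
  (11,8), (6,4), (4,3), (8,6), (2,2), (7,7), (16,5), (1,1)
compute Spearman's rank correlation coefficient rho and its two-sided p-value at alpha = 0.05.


Step 1: Rank x and y separately (midranks; no ties here).
rank(x): 11->7, 6->4, 4->3, 8->6, 2->2, 7->5, 16->8, 1->1
rank(y): 8->8, 4->4, 3->3, 6->6, 2->2, 7->7, 5->5, 1->1
Step 2: d_i = R_x(i) - R_y(i); compute d_i^2.
  (7-8)^2=1, (4-4)^2=0, (3-3)^2=0, (6-6)^2=0, (2-2)^2=0, (5-7)^2=4, (8-5)^2=9, (1-1)^2=0
sum(d^2) = 14.
Step 3: rho = 1 - 6*14 / (8*(8^2 - 1)) = 1 - 84/504 = 0.833333.
Step 4: Under H0, t = rho * sqrt((n-2)/(1-rho^2)) = 3.6927 ~ t(6).
Step 5: Two-sided p-value from the t-distribution with 6 df = 0.010176.
Step 6: alpha = 0.05. reject H0.

rho = 0.8333, p = 0.010176, reject H0 at alpha = 0.05.


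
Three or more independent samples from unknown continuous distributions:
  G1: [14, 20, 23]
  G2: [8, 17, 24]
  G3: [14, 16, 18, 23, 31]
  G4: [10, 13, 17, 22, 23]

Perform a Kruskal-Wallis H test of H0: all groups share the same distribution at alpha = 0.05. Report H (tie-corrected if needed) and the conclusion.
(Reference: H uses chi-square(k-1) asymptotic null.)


Step 1: Combine all N = 16 observations and assign midranks.
sorted (value, group, rank): (8,G2,1), (10,G4,2), (13,G4,3), (14,G1,4.5), (14,G3,4.5), (16,G3,6), (17,G2,7.5), (17,G4,7.5), (18,G3,9), (20,G1,10), (22,G4,11), (23,G1,13), (23,G3,13), (23,G4,13), (24,G2,15), (31,G3,16)
Step 2: Sum ranks within each group.
R_1 = 27.5 (n_1 = 3)
R_2 = 23.5 (n_2 = 3)
R_3 = 48.5 (n_3 = 5)
R_4 = 36.5 (n_4 = 5)
Step 3: H = 12/(N(N+1)) * sum(R_i^2/n_i) - 3(N+1)
     = 12/(16*17) * (27.5^2/3 + 23.5^2/3 + 48.5^2/5 + 36.5^2/5) - 3*17
     = 0.044118 * 1173.07 - 51
     = 0.752941.
Step 4: Ties present; correction factor C = 1 - 36/(16^3 - 16) = 0.991176. Corrected H = 0.752941 / 0.991176 = 0.759644.
Step 5: Under H0, H ~ chi^2(3); p-value = 0.859093.
Step 6: alpha = 0.05. fail to reject H0.

H = 0.7596, df = 3, p = 0.859093, fail to reject H0.


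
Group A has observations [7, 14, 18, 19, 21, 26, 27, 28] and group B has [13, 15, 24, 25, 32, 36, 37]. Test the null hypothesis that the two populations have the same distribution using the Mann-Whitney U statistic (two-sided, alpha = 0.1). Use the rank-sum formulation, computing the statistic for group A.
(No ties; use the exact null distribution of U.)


Step 1: Combine and sort all 15 observations; assign midranks.
sorted (value, group): (7,X), (13,Y), (14,X), (15,Y), (18,X), (19,X), (21,X), (24,Y), (25,Y), (26,X), (27,X), (28,X), (32,Y), (36,Y), (37,Y)
ranks: 7->1, 13->2, 14->3, 15->4, 18->5, 19->6, 21->7, 24->8, 25->9, 26->10, 27->11, 28->12, 32->13, 36->14, 37->15
Step 2: Rank sum for X: R1 = 1 + 3 + 5 + 6 + 7 + 10 + 11 + 12 = 55.
Step 3: U_X = R1 - n1(n1+1)/2 = 55 - 8*9/2 = 55 - 36 = 19.
       U_Y = n1*n2 - U_X = 56 - 19 = 37.
Step 4: No ties, so the exact null distribution of U (based on enumerating the C(15,8) = 6435 equally likely rank assignments) gives the two-sided p-value.
Step 5: p-value = 0.335664; compare to alpha = 0.1. fail to reject H0.

U_X = 19, p = 0.335664, fail to reject H0 at alpha = 0.1.


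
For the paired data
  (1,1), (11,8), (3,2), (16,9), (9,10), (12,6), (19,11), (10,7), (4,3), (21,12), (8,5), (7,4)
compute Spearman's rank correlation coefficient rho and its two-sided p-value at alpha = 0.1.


Step 1: Rank x and y separately (midranks; no ties here).
rank(x): 1->1, 11->8, 3->2, 16->10, 9->6, 12->9, 19->11, 10->7, 4->3, 21->12, 8->5, 7->4
rank(y): 1->1, 8->8, 2->2, 9->9, 10->10, 6->6, 11->11, 7->7, 3->3, 12->12, 5->5, 4->4
Step 2: d_i = R_x(i) - R_y(i); compute d_i^2.
  (1-1)^2=0, (8-8)^2=0, (2-2)^2=0, (10-9)^2=1, (6-10)^2=16, (9-6)^2=9, (11-11)^2=0, (7-7)^2=0, (3-3)^2=0, (12-12)^2=0, (5-5)^2=0, (4-4)^2=0
sum(d^2) = 26.
Step 3: rho = 1 - 6*26 / (12*(12^2 - 1)) = 1 - 156/1716 = 0.909091.
Step 4: Under H0, t = rho * sqrt((n-2)/(1-rho^2)) = 6.9007 ~ t(10).
Step 5: Two-sided p-value from the t-distribution with 10 df = 0.000042.
Step 6: alpha = 0.1. reject H0.

rho = 0.9091, p = 0.000042, reject H0 at alpha = 0.1.


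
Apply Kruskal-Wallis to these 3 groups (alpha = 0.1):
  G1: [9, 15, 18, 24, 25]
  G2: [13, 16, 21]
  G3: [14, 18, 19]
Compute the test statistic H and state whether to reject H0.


Step 1: Combine all N = 11 observations and assign midranks.
sorted (value, group, rank): (9,G1,1), (13,G2,2), (14,G3,3), (15,G1,4), (16,G2,5), (18,G1,6.5), (18,G3,6.5), (19,G3,8), (21,G2,9), (24,G1,10), (25,G1,11)
Step 2: Sum ranks within each group.
R_1 = 32.5 (n_1 = 5)
R_2 = 16 (n_2 = 3)
R_3 = 17.5 (n_3 = 3)
Step 3: H = 12/(N(N+1)) * sum(R_i^2/n_i) - 3(N+1)
     = 12/(11*12) * (32.5^2/5 + 16^2/3 + 17.5^2/3) - 3*12
     = 0.090909 * 398.667 - 36
     = 0.242424.
Step 4: Ties present; correction factor C = 1 - 6/(11^3 - 11) = 0.995455. Corrected H = 0.242424 / 0.995455 = 0.243531.
Step 5: Under H0, H ~ chi^2(2); p-value = 0.885356.
Step 6: alpha = 0.1. fail to reject H0.

H = 0.2435, df = 2, p = 0.885356, fail to reject H0.


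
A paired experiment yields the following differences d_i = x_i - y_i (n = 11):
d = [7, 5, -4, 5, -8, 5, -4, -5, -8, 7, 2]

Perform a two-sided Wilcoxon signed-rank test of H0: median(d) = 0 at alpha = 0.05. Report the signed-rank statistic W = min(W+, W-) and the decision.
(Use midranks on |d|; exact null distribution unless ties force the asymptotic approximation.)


Step 1: Drop any zero differences (none here) and take |d_i|.
|d| = [7, 5, 4, 5, 8, 5, 4, 5, 8, 7, 2]
Step 2: Midrank |d_i| (ties get averaged ranks).
ranks: |7|->8.5, |5|->5.5, |4|->2.5, |5|->5.5, |8|->10.5, |5|->5.5, |4|->2.5, |5|->5.5, |8|->10.5, |7|->8.5, |2|->1
Step 3: Attach original signs; sum ranks with positive sign and with negative sign.
W+ = 8.5 + 5.5 + 5.5 + 5.5 + 8.5 + 1 = 34.5
W- = 2.5 + 10.5 + 2.5 + 5.5 + 10.5 = 31.5
(Check: W+ + W- = 66 should equal n(n+1)/2 = 66.)
Step 4: Test statistic W = min(W+, W-) = 31.5.
Step 5: Ties in |d|, so use the tie-corrected normal approximation.
        E[W] = n(n+1)/4 = 11*12/4 = 33.
        Tie groups: |d|=4 (t=2), |d|=5 (t=4), |d|=7 (t=2), |d|=8 (t=2); sum(t^3 - t) = 78.
        Var[W] = n(n+1)(2n+1)/24 - sum(t^3-t)/48 = 3036/24 - 78/48 = 124.875.
        z = (W - E[W]) / sqrt(Var[W]) = (31.5 - 33) / 11.1747 = -0.1342.
        Two-sided p = 2*Phi(z) = 0.893220.
Step 6: alpha = 0.05. fail to reject H0.

W+ = 34.5, W- = 31.5, W = min = 31.5, p = 0.893220, fail to reject H0.


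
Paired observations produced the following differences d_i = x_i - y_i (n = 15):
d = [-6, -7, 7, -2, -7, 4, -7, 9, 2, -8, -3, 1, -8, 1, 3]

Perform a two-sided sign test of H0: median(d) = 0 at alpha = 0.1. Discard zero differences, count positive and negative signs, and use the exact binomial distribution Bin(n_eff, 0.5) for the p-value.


Step 1: Discard zero differences. Original n = 15; n_eff = number of nonzero differences = 15.
Nonzero differences (with sign): -6, -7, +7, -2, -7, +4, -7, +9, +2, -8, -3, +1, -8, +1, +3
Step 2: Count signs: positive = 7, negative = 8.
Step 3: Under H0: P(positive) = 0.5, so the number of positives S ~ Bin(15, 0.5).
Step 4: Two-sided exact p-value = sum of Bin(15,0.5) probabilities at or below the observed probability = 1.000000.
Step 5: alpha = 0.1. fail to reject H0.

n_eff = 15, pos = 7, neg = 8, p = 1.000000, fail to reject H0.


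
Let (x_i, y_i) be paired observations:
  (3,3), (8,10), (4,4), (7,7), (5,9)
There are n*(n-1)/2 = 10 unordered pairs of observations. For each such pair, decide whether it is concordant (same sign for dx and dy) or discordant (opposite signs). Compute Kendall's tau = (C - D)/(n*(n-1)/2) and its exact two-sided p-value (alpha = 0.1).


Step 1: Enumerate the 10 unordered pairs (i,j) with i<j and classify each by sign(x_j-x_i) * sign(y_j-y_i).
  (1,2):dx=+5,dy=+7->C; (1,3):dx=+1,dy=+1->C; (1,4):dx=+4,dy=+4->C; (1,5):dx=+2,dy=+6->C
  (2,3):dx=-4,dy=-6->C; (2,4):dx=-1,dy=-3->C; (2,5):dx=-3,dy=-1->C; (3,4):dx=+3,dy=+3->C
  (3,5):dx=+1,dy=+5->C; (4,5):dx=-2,dy=+2->D
Step 2: C = 9, D = 1, total pairs = 10.
Step 3: tau = (C - D)/(n(n-1)/2) = (9 - 1)/10 = 0.800000.
Step 4: Exact two-sided p-value (enumerate n! = 120 permutations of y under H0): p = 0.083333.
Step 5: alpha = 0.1. reject H0.

tau_b = 0.8000 (C=9, D=1), p = 0.083333, reject H0.


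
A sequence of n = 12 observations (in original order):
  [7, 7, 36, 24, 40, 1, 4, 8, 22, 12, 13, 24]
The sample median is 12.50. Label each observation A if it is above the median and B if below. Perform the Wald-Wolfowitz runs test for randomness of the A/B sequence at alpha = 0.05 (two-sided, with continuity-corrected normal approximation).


Step 1: Compute median = 12.50; label A = above, B = below.
Labels in order: BBAAABBBABAA  (n_A = 6, n_B = 6)
Step 2: Count runs R = 6.
Step 3: Under H0 (random ordering), E[R] = 2*n_A*n_B/(n_A+n_B) + 1 = 2*6*6/12 + 1 = 7.0000.
        Var[R] = 2*n_A*n_B*(2*n_A*n_B - n_A - n_B) / ((n_A+n_B)^2 * (n_A+n_B-1)) = 4320/1584 = 2.7273.
        SD[R] = 1.6514.
Step 4: Continuity-corrected z = (R + 0.5 - E[R]) / SD[R] = (6 + 0.5 - 7.0000) / 1.6514 = -0.3028.
Step 5: Two-sided p-value via normal approximation = 2*(1 - Phi(|z|)) = 0.762069.
Step 6: alpha = 0.05. fail to reject H0.

R = 6, z = -0.3028, p = 0.762069, fail to reject H0.


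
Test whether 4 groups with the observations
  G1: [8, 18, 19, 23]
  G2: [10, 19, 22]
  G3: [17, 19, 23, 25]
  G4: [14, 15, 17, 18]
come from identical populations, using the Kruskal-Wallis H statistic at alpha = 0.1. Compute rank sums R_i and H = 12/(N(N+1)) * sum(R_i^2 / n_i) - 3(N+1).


Step 1: Combine all N = 15 observations and assign midranks.
sorted (value, group, rank): (8,G1,1), (10,G2,2), (14,G4,3), (15,G4,4), (17,G3,5.5), (17,G4,5.5), (18,G1,7.5), (18,G4,7.5), (19,G1,10), (19,G2,10), (19,G3,10), (22,G2,12), (23,G1,13.5), (23,G3,13.5), (25,G3,15)
Step 2: Sum ranks within each group.
R_1 = 32 (n_1 = 4)
R_2 = 24 (n_2 = 3)
R_3 = 44 (n_3 = 4)
R_4 = 20 (n_4 = 4)
Step 3: H = 12/(N(N+1)) * sum(R_i^2/n_i) - 3(N+1)
     = 12/(15*16) * (32^2/4 + 24^2/3 + 44^2/4 + 20^2/4) - 3*16
     = 0.050000 * 1032 - 48
     = 3.600000.
Step 4: Ties present; correction factor C = 1 - 42/(15^3 - 15) = 0.987500. Corrected H = 3.600000 / 0.987500 = 3.645570.
Step 5: Under H0, H ~ chi^2(3); p-value = 0.302367.
Step 6: alpha = 0.1. fail to reject H0.

H = 3.6456, df = 3, p = 0.302367, fail to reject H0.


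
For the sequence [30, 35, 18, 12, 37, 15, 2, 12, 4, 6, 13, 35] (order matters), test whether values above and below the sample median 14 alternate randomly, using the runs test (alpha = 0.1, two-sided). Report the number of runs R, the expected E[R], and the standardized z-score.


Step 1: Compute median = 14; label A = above, B = below.
Labels in order: AAABAABBBBBA  (n_A = 6, n_B = 6)
Step 2: Count runs R = 5.
Step 3: Under H0 (random ordering), E[R] = 2*n_A*n_B/(n_A+n_B) + 1 = 2*6*6/12 + 1 = 7.0000.
        Var[R] = 2*n_A*n_B*(2*n_A*n_B - n_A - n_B) / ((n_A+n_B)^2 * (n_A+n_B-1)) = 4320/1584 = 2.7273.
        SD[R] = 1.6514.
Step 4: Continuity-corrected z = (R + 0.5 - E[R]) / SD[R] = (5 + 0.5 - 7.0000) / 1.6514 = -0.9083.
Step 5: Two-sided p-value via normal approximation = 2*(1 - Phi(|z|)) = 0.363722.
Step 6: alpha = 0.1. fail to reject H0.

R = 5, z = -0.9083, p = 0.363722, fail to reject H0.


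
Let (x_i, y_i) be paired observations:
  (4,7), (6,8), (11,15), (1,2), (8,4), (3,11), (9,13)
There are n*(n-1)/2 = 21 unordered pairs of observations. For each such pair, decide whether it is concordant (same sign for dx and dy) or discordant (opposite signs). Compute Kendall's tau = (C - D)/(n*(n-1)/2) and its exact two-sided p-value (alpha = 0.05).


Step 1: Enumerate the 21 unordered pairs (i,j) with i<j and classify each by sign(x_j-x_i) * sign(y_j-y_i).
  (1,2):dx=+2,dy=+1->C; (1,3):dx=+7,dy=+8->C; (1,4):dx=-3,dy=-5->C; (1,5):dx=+4,dy=-3->D
  (1,6):dx=-1,dy=+4->D; (1,7):dx=+5,dy=+6->C; (2,3):dx=+5,dy=+7->C; (2,4):dx=-5,dy=-6->C
  (2,5):dx=+2,dy=-4->D; (2,6):dx=-3,dy=+3->D; (2,7):dx=+3,dy=+5->C; (3,4):dx=-10,dy=-13->C
  (3,5):dx=-3,dy=-11->C; (3,6):dx=-8,dy=-4->C; (3,7):dx=-2,dy=-2->C; (4,5):dx=+7,dy=+2->C
  (4,6):dx=+2,dy=+9->C; (4,7):dx=+8,dy=+11->C; (5,6):dx=-5,dy=+7->D; (5,7):dx=+1,dy=+9->C
  (6,7):dx=+6,dy=+2->C
Step 2: C = 16, D = 5, total pairs = 21.
Step 3: tau = (C - D)/(n(n-1)/2) = (16 - 5)/21 = 0.523810.
Step 4: Exact two-sided p-value (enumerate n! = 5040 permutations of y under H0): p = 0.136111.
Step 5: alpha = 0.05. fail to reject H0.

tau_b = 0.5238 (C=16, D=5), p = 0.136111, fail to reject H0.


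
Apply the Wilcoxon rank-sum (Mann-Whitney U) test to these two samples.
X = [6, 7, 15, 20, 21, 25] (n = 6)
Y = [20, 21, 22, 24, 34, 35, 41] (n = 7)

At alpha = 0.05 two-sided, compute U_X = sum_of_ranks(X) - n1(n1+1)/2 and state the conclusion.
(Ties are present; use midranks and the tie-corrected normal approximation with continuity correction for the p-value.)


Step 1: Combine and sort all 13 observations; assign midranks.
sorted (value, group): (6,X), (7,X), (15,X), (20,X), (20,Y), (21,X), (21,Y), (22,Y), (24,Y), (25,X), (34,Y), (35,Y), (41,Y)
ranks: 6->1, 7->2, 15->3, 20->4.5, 20->4.5, 21->6.5, 21->6.5, 22->8, 24->9, 25->10, 34->11, 35->12, 41->13
Step 2: Rank sum for X: R1 = 1 + 2 + 3 + 4.5 + 6.5 + 10 = 27.
Step 3: U_X = R1 - n1(n1+1)/2 = 27 - 6*7/2 = 27 - 21 = 6.
       U_Y = n1*n2 - U_X = 42 - 6 = 36.
Step 4: Ties are present, so use the tie-corrected normal approximation (with continuity correction) for the p-value.
Step 5: p-value = 0.037788; compare to alpha = 0.05. reject H0.

U_X = 6, p = 0.037788, reject H0 at alpha = 0.05.


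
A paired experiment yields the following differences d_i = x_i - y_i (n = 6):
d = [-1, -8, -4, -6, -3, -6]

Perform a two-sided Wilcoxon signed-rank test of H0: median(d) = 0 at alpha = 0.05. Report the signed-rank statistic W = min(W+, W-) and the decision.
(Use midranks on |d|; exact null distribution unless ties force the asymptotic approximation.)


Step 1: Drop any zero differences (none here) and take |d_i|.
|d| = [1, 8, 4, 6, 3, 6]
Step 2: Midrank |d_i| (ties get averaged ranks).
ranks: |1|->1, |8|->6, |4|->3, |6|->4.5, |3|->2, |6|->4.5
Step 3: Attach original signs; sum ranks with positive sign and with negative sign.
W+ = 0 = 0
W- = 1 + 6 + 3 + 4.5 + 2 + 4.5 = 21
(Check: W+ + W- = 21 should equal n(n+1)/2 = 21.)
Step 4: Test statistic W = min(W+, W-) = 0.
Step 5: Ties in |d|, so use the tie-corrected normal approximation.
        E[W] = n(n+1)/4 = 6*7/4 = 10.5.
        Tie groups: |d|=6 (t=2); sum(t^3 - t) = 6.
        Var[W] = n(n+1)(2n+1)/24 - sum(t^3-t)/48 = 546/24 - 6/48 = 22.625.
        z = (W - E[W]) / sqrt(Var[W]) = (0 - 10.5) / 4.7566 = -2.2075.
        Two-sided p = 2*Phi(z) = 0.027281.
Step 6: alpha = 0.05. reject H0.

W+ = 0, W- = 21, W = min = 0, p = 0.027281, reject H0.


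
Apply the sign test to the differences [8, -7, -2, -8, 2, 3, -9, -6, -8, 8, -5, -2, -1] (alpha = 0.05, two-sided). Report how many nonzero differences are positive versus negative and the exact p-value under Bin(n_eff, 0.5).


Step 1: Discard zero differences. Original n = 13; n_eff = number of nonzero differences = 13.
Nonzero differences (with sign): +8, -7, -2, -8, +2, +3, -9, -6, -8, +8, -5, -2, -1
Step 2: Count signs: positive = 4, negative = 9.
Step 3: Under H0: P(positive) = 0.5, so the number of positives S ~ Bin(13, 0.5).
Step 4: Two-sided exact p-value = sum of Bin(13,0.5) probabilities at or below the observed probability = 0.266846.
Step 5: alpha = 0.05. fail to reject H0.

n_eff = 13, pos = 4, neg = 9, p = 0.266846, fail to reject H0.


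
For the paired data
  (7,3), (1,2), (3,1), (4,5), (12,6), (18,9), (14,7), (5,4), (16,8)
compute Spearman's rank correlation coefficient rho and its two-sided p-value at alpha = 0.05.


Step 1: Rank x and y separately (midranks; no ties here).
rank(x): 7->5, 1->1, 3->2, 4->3, 12->6, 18->9, 14->7, 5->4, 16->8
rank(y): 3->3, 2->2, 1->1, 5->5, 6->6, 9->9, 7->7, 4->4, 8->8
Step 2: d_i = R_x(i) - R_y(i); compute d_i^2.
  (5-3)^2=4, (1-2)^2=1, (2-1)^2=1, (3-5)^2=4, (6-6)^2=0, (9-9)^2=0, (7-7)^2=0, (4-4)^2=0, (8-8)^2=0
sum(d^2) = 10.
Step 3: rho = 1 - 6*10 / (9*(9^2 - 1)) = 1 - 60/720 = 0.916667.
Step 4: Under H0, t = rho * sqrt((n-2)/(1-rho^2)) = 6.0685 ~ t(7).
Step 5: Two-sided p-value from the t-distribution with 7 df = 0.000507.
Step 6: alpha = 0.05. reject H0.

rho = 0.9167, p = 0.000507, reject H0 at alpha = 0.05.


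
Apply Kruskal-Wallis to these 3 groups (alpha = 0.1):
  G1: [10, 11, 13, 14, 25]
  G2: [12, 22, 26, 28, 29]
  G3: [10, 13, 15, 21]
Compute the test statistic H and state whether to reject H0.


Step 1: Combine all N = 14 observations and assign midranks.
sorted (value, group, rank): (10,G1,1.5), (10,G3,1.5), (11,G1,3), (12,G2,4), (13,G1,5.5), (13,G3,5.5), (14,G1,7), (15,G3,8), (21,G3,9), (22,G2,10), (25,G1,11), (26,G2,12), (28,G2,13), (29,G2,14)
Step 2: Sum ranks within each group.
R_1 = 28 (n_1 = 5)
R_2 = 53 (n_2 = 5)
R_3 = 24 (n_3 = 4)
Step 3: H = 12/(N(N+1)) * sum(R_i^2/n_i) - 3(N+1)
     = 12/(14*15) * (28^2/5 + 53^2/5 + 24^2/4) - 3*15
     = 0.057143 * 862.6 - 45
     = 4.291429.
Step 4: Ties present; correction factor C = 1 - 12/(14^3 - 14) = 0.995604. Corrected H = 4.291429 / 0.995604 = 4.310375.
Step 5: Under H0, H ~ chi^2(2); p-value = 0.115881.
Step 6: alpha = 0.1. fail to reject H0.

H = 4.3104, df = 2, p = 0.115881, fail to reject H0.


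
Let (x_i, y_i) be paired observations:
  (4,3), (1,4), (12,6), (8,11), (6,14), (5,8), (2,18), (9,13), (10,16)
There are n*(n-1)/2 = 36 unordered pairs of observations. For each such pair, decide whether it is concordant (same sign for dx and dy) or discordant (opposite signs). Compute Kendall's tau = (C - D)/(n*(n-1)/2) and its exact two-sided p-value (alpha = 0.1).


Step 1: Enumerate the 36 unordered pairs (i,j) with i<j and classify each by sign(x_j-x_i) * sign(y_j-y_i).
  (1,2):dx=-3,dy=+1->D; (1,3):dx=+8,dy=+3->C; (1,4):dx=+4,dy=+8->C; (1,5):dx=+2,dy=+11->C
  (1,6):dx=+1,dy=+5->C; (1,7):dx=-2,dy=+15->D; (1,8):dx=+5,dy=+10->C; (1,9):dx=+6,dy=+13->C
  (2,3):dx=+11,dy=+2->C; (2,4):dx=+7,dy=+7->C; (2,5):dx=+5,dy=+10->C; (2,6):dx=+4,dy=+4->C
  (2,7):dx=+1,dy=+14->C; (2,8):dx=+8,dy=+9->C; (2,9):dx=+9,dy=+12->C; (3,4):dx=-4,dy=+5->D
  (3,5):dx=-6,dy=+8->D; (3,6):dx=-7,dy=+2->D; (3,7):dx=-10,dy=+12->D; (3,8):dx=-3,dy=+7->D
  (3,9):dx=-2,dy=+10->D; (4,5):dx=-2,dy=+3->D; (4,6):dx=-3,dy=-3->C; (4,7):dx=-6,dy=+7->D
  (4,8):dx=+1,dy=+2->C; (4,9):dx=+2,dy=+5->C; (5,6):dx=-1,dy=-6->C; (5,7):dx=-4,dy=+4->D
  (5,8):dx=+3,dy=-1->D; (5,9):dx=+4,dy=+2->C; (6,7):dx=-3,dy=+10->D; (6,8):dx=+4,dy=+5->C
  (6,9):dx=+5,dy=+8->C; (7,8):dx=+7,dy=-5->D; (7,9):dx=+8,dy=-2->D; (8,9):dx=+1,dy=+3->C
Step 2: C = 21, D = 15, total pairs = 36.
Step 3: tau = (C - D)/(n(n-1)/2) = (21 - 15)/36 = 0.166667.
Step 4: Exact two-sided p-value (enumerate n! = 362880 permutations of y under H0): p = 0.612202.
Step 5: alpha = 0.1. fail to reject H0.

tau_b = 0.1667 (C=21, D=15), p = 0.612202, fail to reject H0.


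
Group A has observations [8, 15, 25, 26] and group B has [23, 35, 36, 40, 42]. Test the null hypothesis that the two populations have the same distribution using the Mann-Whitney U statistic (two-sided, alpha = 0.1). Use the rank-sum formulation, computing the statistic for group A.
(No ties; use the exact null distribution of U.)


Step 1: Combine and sort all 9 observations; assign midranks.
sorted (value, group): (8,X), (15,X), (23,Y), (25,X), (26,X), (35,Y), (36,Y), (40,Y), (42,Y)
ranks: 8->1, 15->2, 23->3, 25->4, 26->5, 35->6, 36->7, 40->8, 42->9
Step 2: Rank sum for X: R1 = 1 + 2 + 4 + 5 = 12.
Step 3: U_X = R1 - n1(n1+1)/2 = 12 - 4*5/2 = 12 - 10 = 2.
       U_Y = n1*n2 - U_X = 20 - 2 = 18.
Step 4: No ties, so the exact null distribution of U (based on enumerating the C(9,4) = 126 equally likely rank assignments) gives the two-sided p-value.
Step 5: p-value = 0.063492; compare to alpha = 0.1. reject H0.

U_X = 2, p = 0.063492, reject H0 at alpha = 0.1.


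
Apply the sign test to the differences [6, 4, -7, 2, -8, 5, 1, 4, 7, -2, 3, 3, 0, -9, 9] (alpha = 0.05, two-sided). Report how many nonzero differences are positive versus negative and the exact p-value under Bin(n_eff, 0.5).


Step 1: Discard zero differences. Original n = 15; n_eff = number of nonzero differences = 14.
Nonzero differences (with sign): +6, +4, -7, +2, -8, +5, +1, +4, +7, -2, +3, +3, -9, +9
Step 2: Count signs: positive = 10, negative = 4.
Step 3: Under H0: P(positive) = 0.5, so the number of positives S ~ Bin(14, 0.5).
Step 4: Two-sided exact p-value = sum of Bin(14,0.5) probabilities at or below the observed probability = 0.179565.
Step 5: alpha = 0.05. fail to reject H0.

n_eff = 14, pos = 10, neg = 4, p = 0.179565, fail to reject H0.


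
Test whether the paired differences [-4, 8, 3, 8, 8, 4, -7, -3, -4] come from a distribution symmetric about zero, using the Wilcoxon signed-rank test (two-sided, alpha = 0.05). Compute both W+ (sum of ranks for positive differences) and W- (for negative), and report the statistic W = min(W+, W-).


Step 1: Drop any zero differences (none here) and take |d_i|.
|d| = [4, 8, 3, 8, 8, 4, 7, 3, 4]
Step 2: Midrank |d_i| (ties get averaged ranks).
ranks: |4|->4, |8|->8, |3|->1.5, |8|->8, |8|->8, |4|->4, |7|->6, |3|->1.5, |4|->4
Step 3: Attach original signs; sum ranks with positive sign and with negative sign.
W+ = 8 + 1.5 + 8 + 8 + 4 = 29.5
W- = 4 + 6 + 1.5 + 4 = 15.5
(Check: W+ + W- = 45 should equal n(n+1)/2 = 45.)
Step 4: Test statistic W = min(W+, W-) = 15.5.
Step 5: Ties in |d|, so use the tie-corrected normal approximation.
        E[W] = n(n+1)/4 = 9*10/4 = 22.5.
        Tie groups: |d|=3 (t=2), |d|=4 (t=3), |d|=8 (t=3); sum(t^3 - t) = 54.
        Var[W] = n(n+1)(2n+1)/24 - sum(t^3-t)/48 = 1710/24 - 54/48 = 70.125.
        z = (W - E[W]) / sqrt(Var[W]) = (15.5 - 22.5) / 8.3741 = -0.8359.
        Two-sided p = 2*Phi(z) = 0.403203.
Step 6: alpha = 0.05. fail to reject H0.

W+ = 29.5, W- = 15.5, W = min = 15.5, p = 0.403203, fail to reject H0.


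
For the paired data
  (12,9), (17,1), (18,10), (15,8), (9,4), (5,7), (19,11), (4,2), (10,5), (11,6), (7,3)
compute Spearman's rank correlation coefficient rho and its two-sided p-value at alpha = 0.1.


Step 1: Rank x and y separately (midranks; no ties here).
rank(x): 12->7, 17->9, 18->10, 15->8, 9->4, 5->2, 19->11, 4->1, 10->5, 11->6, 7->3
rank(y): 9->9, 1->1, 10->10, 8->8, 4->4, 7->7, 11->11, 2->2, 5->5, 6->6, 3->3
Step 2: d_i = R_x(i) - R_y(i); compute d_i^2.
  (7-9)^2=4, (9-1)^2=64, (10-10)^2=0, (8-8)^2=0, (4-4)^2=0, (2-7)^2=25, (11-11)^2=0, (1-2)^2=1, (5-5)^2=0, (6-6)^2=0, (3-3)^2=0
sum(d^2) = 94.
Step 3: rho = 1 - 6*94 / (11*(11^2 - 1)) = 1 - 564/1320 = 0.572727.
Step 4: Under H0, t = rho * sqrt((n-2)/(1-rho^2)) = 2.0960 ~ t(9).
Step 5: Two-sided p-value from the t-distribution with 9 df = 0.065543.
Step 6: alpha = 0.1. reject H0.

rho = 0.5727, p = 0.065543, reject H0 at alpha = 0.1.


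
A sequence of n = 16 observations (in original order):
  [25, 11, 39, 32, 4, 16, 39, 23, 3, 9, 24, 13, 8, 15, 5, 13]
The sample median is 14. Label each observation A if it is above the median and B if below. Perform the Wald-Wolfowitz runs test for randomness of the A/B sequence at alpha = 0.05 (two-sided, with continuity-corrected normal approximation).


Step 1: Compute median = 14; label A = above, B = below.
Labels in order: ABAABAAABBABBABB  (n_A = 8, n_B = 8)
Step 2: Count runs R = 10.
Step 3: Under H0 (random ordering), E[R] = 2*n_A*n_B/(n_A+n_B) + 1 = 2*8*8/16 + 1 = 9.0000.
        Var[R] = 2*n_A*n_B*(2*n_A*n_B - n_A - n_B) / ((n_A+n_B)^2 * (n_A+n_B-1)) = 14336/3840 = 3.7333.
        SD[R] = 1.9322.
Step 4: Continuity-corrected z = (R - 0.5 - E[R]) / SD[R] = (10 - 0.5 - 9.0000) / 1.9322 = 0.2588.
Step 5: Two-sided p-value via normal approximation = 2*(1 - Phi(|z|)) = 0.795809.
Step 6: alpha = 0.05. fail to reject H0.

R = 10, z = 0.2588, p = 0.795809, fail to reject H0.


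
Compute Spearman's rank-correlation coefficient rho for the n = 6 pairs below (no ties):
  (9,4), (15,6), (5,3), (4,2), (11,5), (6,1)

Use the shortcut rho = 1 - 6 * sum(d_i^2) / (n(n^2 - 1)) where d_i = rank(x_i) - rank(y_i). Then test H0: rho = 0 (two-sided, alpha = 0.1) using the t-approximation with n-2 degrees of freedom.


Step 1: Rank x and y separately (midranks; no ties here).
rank(x): 9->4, 15->6, 5->2, 4->1, 11->5, 6->3
rank(y): 4->4, 6->6, 3->3, 2->2, 5->5, 1->1
Step 2: d_i = R_x(i) - R_y(i); compute d_i^2.
  (4-4)^2=0, (6-6)^2=0, (2-3)^2=1, (1-2)^2=1, (5-5)^2=0, (3-1)^2=4
sum(d^2) = 6.
Step 3: rho = 1 - 6*6 / (6*(6^2 - 1)) = 1 - 36/210 = 0.828571.
Step 4: Under H0, t = rho * sqrt((n-2)/(1-rho^2)) = 2.9598 ~ t(4).
Step 5: Two-sided p-value from the t-distribution with 4 df = 0.041563.
Step 6: alpha = 0.1. reject H0.

rho = 0.8286, p = 0.041563, reject H0 at alpha = 0.1.


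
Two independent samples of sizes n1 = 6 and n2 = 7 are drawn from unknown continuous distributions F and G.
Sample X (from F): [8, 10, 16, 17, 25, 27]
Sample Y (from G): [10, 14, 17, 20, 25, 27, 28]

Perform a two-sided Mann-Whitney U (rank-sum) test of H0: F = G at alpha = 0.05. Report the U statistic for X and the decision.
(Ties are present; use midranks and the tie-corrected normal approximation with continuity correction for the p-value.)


Step 1: Combine and sort all 13 observations; assign midranks.
sorted (value, group): (8,X), (10,X), (10,Y), (14,Y), (16,X), (17,X), (17,Y), (20,Y), (25,X), (25,Y), (27,X), (27,Y), (28,Y)
ranks: 8->1, 10->2.5, 10->2.5, 14->4, 16->5, 17->6.5, 17->6.5, 20->8, 25->9.5, 25->9.5, 27->11.5, 27->11.5, 28->13
Step 2: Rank sum for X: R1 = 1 + 2.5 + 5 + 6.5 + 9.5 + 11.5 = 36.
Step 3: U_X = R1 - n1(n1+1)/2 = 36 - 6*7/2 = 36 - 21 = 15.
       U_Y = n1*n2 - U_X = 42 - 15 = 27.
Step 4: Ties are present, so use the tie-corrected normal approximation (with continuity correction) for the p-value.
Step 5: p-value = 0.429488; compare to alpha = 0.05. fail to reject H0.

U_X = 15, p = 0.429488, fail to reject H0 at alpha = 0.05.


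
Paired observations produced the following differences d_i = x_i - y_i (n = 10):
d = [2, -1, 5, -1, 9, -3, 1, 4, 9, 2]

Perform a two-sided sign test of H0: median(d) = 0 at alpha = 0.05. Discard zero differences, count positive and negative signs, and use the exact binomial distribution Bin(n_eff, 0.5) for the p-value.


Step 1: Discard zero differences. Original n = 10; n_eff = number of nonzero differences = 10.
Nonzero differences (with sign): +2, -1, +5, -1, +9, -3, +1, +4, +9, +2
Step 2: Count signs: positive = 7, negative = 3.
Step 3: Under H0: P(positive) = 0.5, so the number of positives S ~ Bin(10, 0.5).
Step 4: Two-sided exact p-value = sum of Bin(10,0.5) probabilities at or below the observed probability = 0.343750.
Step 5: alpha = 0.05. fail to reject H0.

n_eff = 10, pos = 7, neg = 3, p = 0.343750, fail to reject H0.


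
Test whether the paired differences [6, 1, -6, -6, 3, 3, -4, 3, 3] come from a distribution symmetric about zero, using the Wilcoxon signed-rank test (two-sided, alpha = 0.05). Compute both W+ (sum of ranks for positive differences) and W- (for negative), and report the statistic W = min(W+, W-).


Step 1: Drop any zero differences (none here) and take |d_i|.
|d| = [6, 1, 6, 6, 3, 3, 4, 3, 3]
Step 2: Midrank |d_i| (ties get averaged ranks).
ranks: |6|->8, |1|->1, |6|->8, |6|->8, |3|->3.5, |3|->3.5, |4|->6, |3|->3.5, |3|->3.5
Step 3: Attach original signs; sum ranks with positive sign and with negative sign.
W+ = 8 + 1 + 3.5 + 3.5 + 3.5 + 3.5 = 23
W- = 8 + 8 + 6 = 22
(Check: W+ + W- = 45 should equal n(n+1)/2 = 45.)
Step 4: Test statistic W = min(W+, W-) = 22.
Step 5: Ties in |d|, so use the tie-corrected normal approximation.
        E[W] = n(n+1)/4 = 9*10/4 = 22.5.
        Tie groups: |d|=3 (t=4), |d|=6 (t=3); sum(t^3 - t) = 84.
        Var[W] = n(n+1)(2n+1)/24 - sum(t^3-t)/48 = 1710/24 - 84/48 = 69.5.
        z = (W - E[W]) / sqrt(Var[W]) = (22 - 22.5) / 8.3367 = -0.0600.
        Two-sided p = 2*Phi(z) = 0.952175.
Step 6: alpha = 0.05. fail to reject H0.

W+ = 23, W- = 22, W = min = 22, p = 0.952175, fail to reject H0.


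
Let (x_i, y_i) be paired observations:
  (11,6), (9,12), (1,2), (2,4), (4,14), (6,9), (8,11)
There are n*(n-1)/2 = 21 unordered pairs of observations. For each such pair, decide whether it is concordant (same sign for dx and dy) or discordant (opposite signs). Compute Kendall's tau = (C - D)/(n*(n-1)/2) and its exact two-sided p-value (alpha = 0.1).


Step 1: Enumerate the 21 unordered pairs (i,j) with i<j and classify each by sign(x_j-x_i) * sign(y_j-y_i).
  (1,2):dx=-2,dy=+6->D; (1,3):dx=-10,dy=-4->C; (1,4):dx=-9,dy=-2->C; (1,5):dx=-7,dy=+8->D
  (1,6):dx=-5,dy=+3->D; (1,7):dx=-3,dy=+5->D; (2,3):dx=-8,dy=-10->C; (2,4):dx=-7,dy=-8->C
  (2,5):dx=-5,dy=+2->D; (2,6):dx=-3,dy=-3->C; (2,7):dx=-1,dy=-1->C; (3,4):dx=+1,dy=+2->C
  (3,5):dx=+3,dy=+12->C; (3,6):dx=+5,dy=+7->C; (3,7):dx=+7,dy=+9->C; (4,5):dx=+2,dy=+10->C
  (4,6):dx=+4,dy=+5->C; (4,7):dx=+6,dy=+7->C; (5,6):dx=+2,dy=-5->D; (5,7):dx=+4,dy=-3->D
  (6,7):dx=+2,dy=+2->C
Step 2: C = 14, D = 7, total pairs = 21.
Step 3: tau = (C - D)/(n(n-1)/2) = (14 - 7)/21 = 0.333333.
Step 4: Exact two-sided p-value (enumerate n! = 5040 permutations of y under H0): p = 0.381349.
Step 5: alpha = 0.1. fail to reject H0.

tau_b = 0.3333 (C=14, D=7), p = 0.381349, fail to reject H0.


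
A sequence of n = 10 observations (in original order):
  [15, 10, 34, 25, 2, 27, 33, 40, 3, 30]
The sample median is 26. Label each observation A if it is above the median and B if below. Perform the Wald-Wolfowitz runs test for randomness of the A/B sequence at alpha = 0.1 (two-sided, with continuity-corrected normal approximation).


Step 1: Compute median = 26; label A = above, B = below.
Labels in order: BBABBAAABA  (n_A = 5, n_B = 5)
Step 2: Count runs R = 6.
Step 3: Under H0 (random ordering), E[R] = 2*n_A*n_B/(n_A+n_B) + 1 = 2*5*5/10 + 1 = 6.0000.
        Var[R] = 2*n_A*n_B*(2*n_A*n_B - n_A - n_B) / ((n_A+n_B)^2 * (n_A+n_B-1)) = 2000/900 = 2.2222.
        SD[R] = 1.4907.
Step 4: R = E[R], so z = 0 with no continuity correction.
Step 5: Two-sided p-value via normal approximation = 2*(1 - Phi(|z|)) = 1.000000.
Step 6: alpha = 0.1. fail to reject H0.

R = 6, z = 0.0000, p = 1.000000, fail to reject H0.


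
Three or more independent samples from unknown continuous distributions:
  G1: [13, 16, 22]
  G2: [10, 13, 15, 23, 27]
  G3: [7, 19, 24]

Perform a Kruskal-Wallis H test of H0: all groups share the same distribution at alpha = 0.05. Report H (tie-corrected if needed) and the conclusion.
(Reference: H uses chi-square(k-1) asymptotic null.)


Step 1: Combine all N = 11 observations and assign midranks.
sorted (value, group, rank): (7,G3,1), (10,G2,2), (13,G1,3.5), (13,G2,3.5), (15,G2,5), (16,G1,6), (19,G3,7), (22,G1,8), (23,G2,9), (24,G3,10), (27,G2,11)
Step 2: Sum ranks within each group.
R_1 = 17.5 (n_1 = 3)
R_2 = 30.5 (n_2 = 5)
R_3 = 18 (n_3 = 3)
Step 3: H = 12/(N(N+1)) * sum(R_i^2/n_i) - 3(N+1)
     = 12/(11*12) * (17.5^2/3 + 30.5^2/5 + 18^2/3) - 3*12
     = 0.090909 * 396.133 - 36
     = 0.012121.
Step 4: Ties present; correction factor C = 1 - 6/(11^3 - 11) = 0.995455. Corrected H = 0.012121 / 0.995455 = 0.012177.
Step 5: Under H0, H ~ chi^2(2); p-value = 0.993930.
Step 6: alpha = 0.05. fail to reject H0.

H = 0.0122, df = 2, p = 0.993930, fail to reject H0.


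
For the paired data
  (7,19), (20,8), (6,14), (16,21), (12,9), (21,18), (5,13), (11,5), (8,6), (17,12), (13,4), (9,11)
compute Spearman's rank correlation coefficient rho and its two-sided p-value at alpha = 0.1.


Step 1: Rank x and y separately (midranks; no ties here).
rank(x): 7->3, 20->11, 6->2, 16->9, 12->7, 21->12, 5->1, 11->6, 8->4, 17->10, 13->8, 9->5
rank(y): 19->11, 8->4, 14->9, 21->12, 9->5, 18->10, 13->8, 5->2, 6->3, 12->7, 4->1, 11->6
Step 2: d_i = R_x(i) - R_y(i); compute d_i^2.
  (3-11)^2=64, (11-4)^2=49, (2-9)^2=49, (9-12)^2=9, (7-5)^2=4, (12-10)^2=4, (1-8)^2=49, (6-2)^2=16, (4-3)^2=1, (10-7)^2=9, (8-1)^2=49, (5-6)^2=1
sum(d^2) = 304.
Step 3: rho = 1 - 6*304 / (12*(12^2 - 1)) = 1 - 1824/1716 = -0.062937.
Step 4: Under H0, t = rho * sqrt((n-2)/(1-rho^2)) = -0.1994 ~ t(10).
Step 5: Two-sided p-value from the t-distribution with 10 df = 0.845931.
Step 6: alpha = 0.1. fail to reject H0.

rho = -0.0629, p = 0.845931, fail to reject H0 at alpha = 0.1.


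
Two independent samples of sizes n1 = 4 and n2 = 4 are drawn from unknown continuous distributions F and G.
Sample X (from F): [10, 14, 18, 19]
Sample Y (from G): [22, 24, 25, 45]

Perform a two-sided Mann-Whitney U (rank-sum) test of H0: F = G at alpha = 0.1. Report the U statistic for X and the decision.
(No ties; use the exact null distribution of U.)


Step 1: Combine and sort all 8 observations; assign midranks.
sorted (value, group): (10,X), (14,X), (18,X), (19,X), (22,Y), (24,Y), (25,Y), (45,Y)
ranks: 10->1, 14->2, 18->3, 19->4, 22->5, 24->6, 25->7, 45->8
Step 2: Rank sum for X: R1 = 1 + 2 + 3 + 4 = 10.
Step 3: U_X = R1 - n1(n1+1)/2 = 10 - 4*5/2 = 10 - 10 = 0.
       U_Y = n1*n2 - U_X = 16 - 0 = 16.
Step 4: No ties, so the exact null distribution of U (based on enumerating the C(8,4) = 70 equally likely rank assignments) gives the two-sided p-value.
Step 5: p-value = 0.028571; compare to alpha = 0.1. reject H0.

U_X = 0, p = 0.028571, reject H0 at alpha = 0.1.


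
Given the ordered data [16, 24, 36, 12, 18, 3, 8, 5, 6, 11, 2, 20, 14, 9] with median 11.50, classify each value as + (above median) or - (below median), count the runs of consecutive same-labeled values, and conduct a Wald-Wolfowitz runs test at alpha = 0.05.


Step 1: Compute median = 11.50; label A = above, B = below.
Labels in order: AAAAABBBBBBAAB  (n_A = 7, n_B = 7)
Step 2: Count runs R = 4.
Step 3: Under H0 (random ordering), E[R] = 2*n_A*n_B/(n_A+n_B) + 1 = 2*7*7/14 + 1 = 8.0000.
        Var[R] = 2*n_A*n_B*(2*n_A*n_B - n_A - n_B) / ((n_A+n_B)^2 * (n_A+n_B-1)) = 8232/2548 = 3.2308.
        SD[R] = 1.7974.
Step 4: Continuity-corrected z = (R + 0.5 - E[R]) / SD[R] = (4 + 0.5 - 8.0000) / 1.7974 = -1.9472.
Step 5: Two-sided p-value via normal approximation = 2*(1 - Phi(|z|)) = 0.051508.
Step 6: alpha = 0.05. fail to reject H0.

R = 4, z = -1.9472, p = 0.051508, fail to reject H0.


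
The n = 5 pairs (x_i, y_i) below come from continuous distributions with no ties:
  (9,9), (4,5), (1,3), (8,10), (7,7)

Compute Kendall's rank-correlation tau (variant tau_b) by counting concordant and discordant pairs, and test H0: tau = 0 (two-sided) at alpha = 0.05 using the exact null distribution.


Step 1: Enumerate the 10 unordered pairs (i,j) with i<j and classify each by sign(x_j-x_i) * sign(y_j-y_i).
  (1,2):dx=-5,dy=-4->C; (1,3):dx=-8,dy=-6->C; (1,4):dx=-1,dy=+1->D; (1,5):dx=-2,dy=-2->C
  (2,3):dx=-3,dy=-2->C; (2,4):dx=+4,dy=+5->C; (2,5):dx=+3,dy=+2->C; (3,4):dx=+7,dy=+7->C
  (3,5):dx=+6,dy=+4->C; (4,5):dx=-1,dy=-3->C
Step 2: C = 9, D = 1, total pairs = 10.
Step 3: tau = (C - D)/(n(n-1)/2) = (9 - 1)/10 = 0.800000.
Step 4: Exact two-sided p-value (enumerate n! = 120 permutations of y under H0): p = 0.083333.
Step 5: alpha = 0.05. fail to reject H0.

tau_b = 0.8000 (C=9, D=1), p = 0.083333, fail to reject H0.


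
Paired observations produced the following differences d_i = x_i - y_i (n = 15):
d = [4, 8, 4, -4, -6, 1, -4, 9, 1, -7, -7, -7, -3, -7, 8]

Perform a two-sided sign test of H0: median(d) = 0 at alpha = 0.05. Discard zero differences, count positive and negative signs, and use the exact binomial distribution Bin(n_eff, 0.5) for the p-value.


Step 1: Discard zero differences. Original n = 15; n_eff = number of nonzero differences = 15.
Nonzero differences (with sign): +4, +8, +4, -4, -6, +1, -4, +9, +1, -7, -7, -7, -3, -7, +8
Step 2: Count signs: positive = 7, negative = 8.
Step 3: Under H0: P(positive) = 0.5, so the number of positives S ~ Bin(15, 0.5).
Step 4: Two-sided exact p-value = sum of Bin(15,0.5) probabilities at or below the observed probability = 1.000000.
Step 5: alpha = 0.05. fail to reject H0.

n_eff = 15, pos = 7, neg = 8, p = 1.000000, fail to reject H0.


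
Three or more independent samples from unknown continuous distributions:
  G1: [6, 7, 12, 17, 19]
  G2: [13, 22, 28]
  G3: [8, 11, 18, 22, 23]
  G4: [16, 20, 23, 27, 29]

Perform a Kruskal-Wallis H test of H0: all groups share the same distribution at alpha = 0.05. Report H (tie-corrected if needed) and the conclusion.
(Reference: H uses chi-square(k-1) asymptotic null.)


Step 1: Combine all N = 18 observations and assign midranks.
sorted (value, group, rank): (6,G1,1), (7,G1,2), (8,G3,3), (11,G3,4), (12,G1,5), (13,G2,6), (16,G4,7), (17,G1,8), (18,G3,9), (19,G1,10), (20,G4,11), (22,G2,12.5), (22,G3,12.5), (23,G3,14.5), (23,G4,14.5), (27,G4,16), (28,G2,17), (29,G4,18)
Step 2: Sum ranks within each group.
R_1 = 26 (n_1 = 5)
R_2 = 35.5 (n_2 = 3)
R_3 = 43 (n_3 = 5)
R_4 = 66.5 (n_4 = 5)
Step 3: H = 12/(N(N+1)) * sum(R_i^2/n_i) - 3(N+1)
     = 12/(18*19) * (26^2/5 + 35.5^2/3 + 43^2/5 + 66.5^2/5) - 3*19
     = 0.035088 * 1809.53 - 57
     = 6.492398.
Step 4: Ties present; correction factor C = 1 - 12/(18^3 - 18) = 0.997936. Corrected H = 6.492398 / 0.997936 = 6.505826.
Step 5: Under H0, H ~ chi^2(3); p-value = 0.089433.
Step 6: alpha = 0.05. fail to reject H0.

H = 6.5058, df = 3, p = 0.089433, fail to reject H0.


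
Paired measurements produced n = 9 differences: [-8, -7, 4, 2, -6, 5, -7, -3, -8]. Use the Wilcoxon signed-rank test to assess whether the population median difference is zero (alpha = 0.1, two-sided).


Step 1: Drop any zero differences (none here) and take |d_i|.
|d| = [8, 7, 4, 2, 6, 5, 7, 3, 8]
Step 2: Midrank |d_i| (ties get averaged ranks).
ranks: |8|->8.5, |7|->6.5, |4|->3, |2|->1, |6|->5, |5|->4, |7|->6.5, |3|->2, |8|->8.5
Step 3: Attach original signs; sum ranks with positive sign and with negative sign.
W+ = 3 + 1 + 4 = 8
W- = 8.5 + 6.5 + 5 + 6.5 + 2 + 8.5 = 37
(Check: W+ + W- = 45 should equal n(n+1)/2 = 45.)
Step 4: Test statistic W = min(W+, W-) = 8.
Step 5: Ties in |d|, so use the tie-corrected normal approximation.
        E[W] = n(n+1)/4 = 9*10/4 = 22.5.
        Tie groups: |d|=7 (t=2), |d|=8 (t=2); sum(t^3 - t) = 12.
        Var[W] = n(n+1)(2n+1)/24 - sum(t^3-t)/48 = 1710/24 - 12/48 = 71.
        z = (W - E[W]) / sqrt(Var[W]) = (8 - 22.5) / 8.4261 = -1.7208.
        Two-sided p = 2*Phi(z) = 0.085281.
Step 6: alpha = 0.1. reject H0.

W+ = 8, W- = 37, W = min = 8, p = 0.085281, reject H0.


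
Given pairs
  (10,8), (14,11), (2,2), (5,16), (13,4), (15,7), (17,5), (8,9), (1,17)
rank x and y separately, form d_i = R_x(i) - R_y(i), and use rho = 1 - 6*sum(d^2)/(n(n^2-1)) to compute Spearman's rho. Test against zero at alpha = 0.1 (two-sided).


Step 1: Rank x and y separately (midranks; no ties here).
rank(x): 10->5, 14->7, 2->2, 5->3, 13->6, 15->8, 17->9, 8->4, 1->1
rank(y): 8->5, 11->7, 2->1, 16->8, 4->2, 7->4, 5->3, 9->6, 17->9
Step 2: d_i = R_x(i) - R_y(i); compute d_i^2.
  (5-5)^2=0, (7-7)^2=0, (2-1)^2=1, (3-8)^2=25, (6-2)^2=16, (8-4)^2=16, (9-3)^2=36, (4-6)^2=4, (1-9)^2=64
sum(d^2) = 162.
Step 3: rho = 1 - 6*162 / (9*(9^2 - 1)) = 1 - 972/720 = -0.350000.
Step 4: Under H0, t = rho * sqrt((n-2)/(1-rho^2)) = -0.9885 ~ t(7).
Step 5: Two-sided p-value from the t-distribution with 7 df = 0.355820.
Step 6: alpha = 0.1. fail to reject H0.

rho = -0.3500, p = 0.355820, fail to reject H0 at alpha = 0.1.


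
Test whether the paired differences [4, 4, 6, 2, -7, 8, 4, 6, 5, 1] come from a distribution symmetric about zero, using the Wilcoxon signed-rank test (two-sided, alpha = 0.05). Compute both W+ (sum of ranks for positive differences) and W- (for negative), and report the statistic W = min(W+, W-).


Step 1: Drop any zero differences (none here) and take |d_i|.
|d| = [4, 4, 6, 2, 7, 8, 4, 6, 5, 1]
Step 2: Midrank |d_i| (ties get averaged ranks).
ranks: |4|->4, |4|->4, |6|->7.5, |2|->2, |7|->9, |8|->10, |4|->4, |6|->7.5, |5|->6, |1|->1
Step 3: Attach original signs; sum ranks with positive sign and with negative sign.
W+ = 4 + 4 + 7.5 + 2 + 10 + 4 + 7.5 + 6 + 1 = 46
W- = 9 = 9
(Check: W+ + W- = 55 should equal n(n+1)/2 = 55.)
Step 4: Test statistic W = min(W+, W-) = 9.
Step 5: Ties in |d|, so use the tie-corrected normal approximation.
        E[W] = n(n+1)/4 = 10*11/4 = 27.5.
        Tie groups: |d|=4 (t=3), |d|=6 (t=2); sum(t^3 - t) = 30.
        Var[W] = n(n+1)(2n+1)/24 - sum(t^3-t)/48 = 2310/24 - 30/48 = 95.625.
        z = (W - E[W]) / sqrt(Var[W]) = (9 - 27.5) / 9.7788 = -1.8918.
        Two-sided p = 2*Phi(z) = 0.058511.
Step 6: alpha = 0.05. fail to reject H0.

W+ = 46, W- = 9, W = min = 9, p = 0.058511, fail to reject H0.
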